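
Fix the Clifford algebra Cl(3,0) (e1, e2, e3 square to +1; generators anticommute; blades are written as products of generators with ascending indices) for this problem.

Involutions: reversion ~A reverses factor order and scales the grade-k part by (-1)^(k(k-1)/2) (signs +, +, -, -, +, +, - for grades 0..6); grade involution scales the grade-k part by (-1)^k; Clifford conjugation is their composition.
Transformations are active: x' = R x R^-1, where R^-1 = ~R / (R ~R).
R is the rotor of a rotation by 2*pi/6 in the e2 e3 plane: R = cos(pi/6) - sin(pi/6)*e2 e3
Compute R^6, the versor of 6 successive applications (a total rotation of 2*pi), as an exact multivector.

Half-angle bookkeeping: 6 applications in e2 e3 add up to rotor phase 6*pi/6 = pi, so R^6 = cos(pi) - sin(pi)*e2 e3.
cos(pi) = -1 and sin(pi) = 0, so R^6 = -1. The total rotation 2*pi is 1 full turn, so every vector returns to itself, yet the rotor is -1, on the OTHER sheet of the double cover (an odd number of 2*pi turns).
Answer: -1


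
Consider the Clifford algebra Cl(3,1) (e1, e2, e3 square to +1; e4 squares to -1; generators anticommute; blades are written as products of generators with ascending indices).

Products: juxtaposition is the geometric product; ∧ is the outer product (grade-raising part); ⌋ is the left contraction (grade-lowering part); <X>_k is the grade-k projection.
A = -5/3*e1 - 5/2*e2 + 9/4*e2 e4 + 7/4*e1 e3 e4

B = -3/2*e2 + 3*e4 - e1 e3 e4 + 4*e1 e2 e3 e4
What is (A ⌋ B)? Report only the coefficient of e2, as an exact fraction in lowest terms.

step 1: 2 + 7*e2 - 9*e1 e3 + 5/3*e3 e4 + 10*e1 e3 e4 - 20/3*e2 e3 e4
Answer: 7


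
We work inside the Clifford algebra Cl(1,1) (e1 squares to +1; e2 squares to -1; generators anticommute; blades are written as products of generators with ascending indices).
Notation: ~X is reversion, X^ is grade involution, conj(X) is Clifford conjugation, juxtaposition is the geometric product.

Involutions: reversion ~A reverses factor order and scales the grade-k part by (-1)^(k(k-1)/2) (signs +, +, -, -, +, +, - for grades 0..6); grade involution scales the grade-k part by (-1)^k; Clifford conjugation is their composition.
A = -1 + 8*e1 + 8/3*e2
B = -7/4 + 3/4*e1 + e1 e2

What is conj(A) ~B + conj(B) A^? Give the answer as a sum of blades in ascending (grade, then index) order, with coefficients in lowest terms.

first term: -17/4 + 191/12*e1 + 38/3*e2 + 3*e1 e2
second term: 31/4 + 145/12*e1 - 10/3*e2 + 3*e1 e2
Answer: 7/2 + 28*e1 + 28/3*e2 + 6*e1 e2


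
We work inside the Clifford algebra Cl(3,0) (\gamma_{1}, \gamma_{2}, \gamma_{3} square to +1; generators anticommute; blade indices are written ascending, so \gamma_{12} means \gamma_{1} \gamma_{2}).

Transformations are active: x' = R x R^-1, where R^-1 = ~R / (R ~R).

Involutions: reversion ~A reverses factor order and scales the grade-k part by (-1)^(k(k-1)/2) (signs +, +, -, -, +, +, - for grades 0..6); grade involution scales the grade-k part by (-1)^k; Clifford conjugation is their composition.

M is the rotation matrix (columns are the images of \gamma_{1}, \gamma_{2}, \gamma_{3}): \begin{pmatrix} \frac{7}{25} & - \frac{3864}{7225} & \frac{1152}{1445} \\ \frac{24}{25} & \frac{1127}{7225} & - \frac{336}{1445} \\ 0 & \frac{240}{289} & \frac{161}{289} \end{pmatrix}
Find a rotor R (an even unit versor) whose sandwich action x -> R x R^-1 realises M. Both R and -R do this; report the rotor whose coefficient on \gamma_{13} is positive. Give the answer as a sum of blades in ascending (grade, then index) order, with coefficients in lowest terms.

Method: write R = a + b12*\gamma_{12} + b13*\gamma_{13} + b23*\gamma_{23} with a^2 + b12^2 + b13^2 + b23^2 = 1 (so R^-1 = ~R). Expanding the columns R e_j ~R gives tr M = 4a^2 - 1 and, from the antisymmetric part, M21 - M12 = -4a*b12, M13 - M31 = 4a*b13, M32 - M23 = -4a*b23.
Here tr M = \frac{287}{289}, so a^2 = (1 + tr M)/4 = \frac{144}{289} and a = ±\frac{12}{17}. Taking a = \frac{12}{17}: M21 - M12 = \frac{432}{289}, M13 - M31 = \frac{1152}{1445}, M32 - M23 = \frac{1536}{1445}, giving b12 = -\frac{9}{17}, b13 = \frac{24}{85}, b23 = -\frac{32}{85}, i.e. R = \frac{12}{17} - \frac{9}{17} \gamma_{12} + \frac{24}{85} \gamma_{13} - \frac{32}{85} \gamma_{23}.
Its \gamma_{13} coefficient is already positive.
Answer: \frac{12}{17} - \frac{9}{17} \gamma_{12} + \frac{24}{85} \gamma_{13} - \frac{32}{85} \gamma_{23}. Why the constraint matters: R and -R act identically through the sandwich — M has trace \frac{287}{289} either way — so only the sign condition on \gamma_{13} picks one of the two preimages.


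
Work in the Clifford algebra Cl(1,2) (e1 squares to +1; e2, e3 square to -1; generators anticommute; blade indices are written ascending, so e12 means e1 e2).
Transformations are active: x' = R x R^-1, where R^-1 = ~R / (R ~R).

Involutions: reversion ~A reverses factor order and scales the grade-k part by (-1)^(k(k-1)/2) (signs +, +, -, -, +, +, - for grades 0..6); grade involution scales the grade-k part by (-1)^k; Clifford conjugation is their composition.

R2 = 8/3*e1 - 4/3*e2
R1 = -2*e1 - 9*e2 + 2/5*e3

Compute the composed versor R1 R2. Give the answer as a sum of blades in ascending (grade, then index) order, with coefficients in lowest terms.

Distribute over the terms of R2 (each basis-blade product reordered to ascending indices, repeated generators contracted through their squares):
R1 (8/3*e1) = -16/3 + 24*e12 - 16/15*e13
R1 (-4/3*e2) = -12 + 8/3*e12 + 8/15*e23
Summing the partial products and collecting blades:
Answer: -52/3 + 80/3*e12 - 16/15*e13 + 8/15*e23


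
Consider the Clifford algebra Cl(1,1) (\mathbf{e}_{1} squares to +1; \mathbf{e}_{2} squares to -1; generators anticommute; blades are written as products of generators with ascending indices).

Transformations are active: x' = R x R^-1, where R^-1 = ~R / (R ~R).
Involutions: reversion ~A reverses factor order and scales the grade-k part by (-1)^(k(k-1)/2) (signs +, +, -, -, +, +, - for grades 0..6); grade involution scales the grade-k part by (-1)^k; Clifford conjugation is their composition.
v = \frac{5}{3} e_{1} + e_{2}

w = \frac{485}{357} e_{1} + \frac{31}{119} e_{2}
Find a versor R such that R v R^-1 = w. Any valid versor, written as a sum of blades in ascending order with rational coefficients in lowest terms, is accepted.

The midline construction: v and w both square to \frac{16}{9}, so reflecting in their sum \frac{360}{119} e_{1} + \frac{150}{119} e_{2} exchanges them.
Answer: \frac{360}{119} e_{1} + \frac{150}{119} e_{2}


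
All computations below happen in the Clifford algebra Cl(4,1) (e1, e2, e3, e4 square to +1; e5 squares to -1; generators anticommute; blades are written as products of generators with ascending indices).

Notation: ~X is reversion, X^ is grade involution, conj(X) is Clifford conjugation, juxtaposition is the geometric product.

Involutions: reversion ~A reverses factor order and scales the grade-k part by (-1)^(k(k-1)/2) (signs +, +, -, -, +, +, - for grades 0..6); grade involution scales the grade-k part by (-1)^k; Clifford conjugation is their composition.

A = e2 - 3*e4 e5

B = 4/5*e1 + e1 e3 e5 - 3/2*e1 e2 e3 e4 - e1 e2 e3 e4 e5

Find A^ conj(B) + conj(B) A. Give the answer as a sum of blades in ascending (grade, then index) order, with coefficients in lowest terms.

first term: -4/5*e1 e2 - 3*e1 e2 e3 + 3/2*e1 e3 e4 + 12/5*e1 e4 e5 - 7/2*e1 e2 e3 e5 + e1 e3 e4 e5
second term: -4/5*e1 e2 - 3*e1 e2 e3 - 9/2*e1 e3 e4 + 12/5*e1 e4 e5 + 11/2*e1 e2 e3 e5 - e1 e3 e4 e5
Answer: -8/5*e1 e2 - 6*e1 e2 e3 - 3*e1 e3 e4 + 24/5*e1 e4 e5 + 2*e1 e2 e3 e5


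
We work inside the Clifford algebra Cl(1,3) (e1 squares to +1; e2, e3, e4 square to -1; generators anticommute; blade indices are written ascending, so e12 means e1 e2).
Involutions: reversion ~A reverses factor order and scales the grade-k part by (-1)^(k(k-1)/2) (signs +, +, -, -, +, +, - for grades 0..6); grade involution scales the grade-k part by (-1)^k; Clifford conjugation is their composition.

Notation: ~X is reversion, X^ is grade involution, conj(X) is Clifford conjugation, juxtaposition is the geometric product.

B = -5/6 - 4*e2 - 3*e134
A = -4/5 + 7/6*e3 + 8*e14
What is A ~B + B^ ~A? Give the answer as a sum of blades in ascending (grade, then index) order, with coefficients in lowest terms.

first term: 2/3 + 16/5*e2 - 899/36*e3 - 19/6*e14 + 14/3*e23 + 32*e124 - 12/5*e134
second term: 2/3 - 16/5*e2 + 829/36*e3 + 61/6*e14 + 14/3*e23 + 32*e124 - 12/5*e134
Answer: 4/3 - 35/18*e3 + 7*e14 + 28/3*e23 + 64*e124 - 24/5*e134


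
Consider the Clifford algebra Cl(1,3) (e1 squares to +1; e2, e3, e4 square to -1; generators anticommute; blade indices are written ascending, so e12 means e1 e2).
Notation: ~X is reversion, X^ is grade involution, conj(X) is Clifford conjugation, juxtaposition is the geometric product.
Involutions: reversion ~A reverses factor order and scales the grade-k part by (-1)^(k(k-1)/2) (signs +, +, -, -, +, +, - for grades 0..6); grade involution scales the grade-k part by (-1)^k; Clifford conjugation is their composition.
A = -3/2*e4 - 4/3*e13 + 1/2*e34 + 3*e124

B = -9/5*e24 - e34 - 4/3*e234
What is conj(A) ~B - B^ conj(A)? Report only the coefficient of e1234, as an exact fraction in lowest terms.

first term: 1/2 - 27/5*e1 + 101/30*e2 + 3/2*e3 + 4*e13 - 4/3*e14 - 11/10*e23 + 3*e123 + 16/9*e124 - 12/5*e1234
second term: -1/2 + 27/5*e1 + 101/30*e2 + 3/2*e3 - 4*e13 - 4/3*e14 - 11/10*e23 + 3*e123 - 16/9*e124 + 12/5*e1234
Answer: -24/5


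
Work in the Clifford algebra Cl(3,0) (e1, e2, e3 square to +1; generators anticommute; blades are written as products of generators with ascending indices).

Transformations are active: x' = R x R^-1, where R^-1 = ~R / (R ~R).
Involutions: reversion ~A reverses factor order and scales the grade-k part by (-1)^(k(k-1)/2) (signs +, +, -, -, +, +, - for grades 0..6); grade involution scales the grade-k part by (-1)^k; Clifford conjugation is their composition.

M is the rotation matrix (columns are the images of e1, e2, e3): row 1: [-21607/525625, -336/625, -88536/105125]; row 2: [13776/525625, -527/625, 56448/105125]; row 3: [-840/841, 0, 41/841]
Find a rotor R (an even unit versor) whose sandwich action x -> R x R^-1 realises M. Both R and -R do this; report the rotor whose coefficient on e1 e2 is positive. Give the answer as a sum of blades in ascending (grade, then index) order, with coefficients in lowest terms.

Method: write R = a + b12*e1 e2 + b13*e1 e3 + b23*e2 e3 with a^2 + b12^2 + b13^2 + b23^2 = 1 (so R^-1 = ~R). Expanding the columns R e_j ~R gives tr M = 4a^2 - 1 and, from the antisymmetric part, M21 - M12 = -4a*b12, M13 - M31 = 4a*b13, M32 - M23 = -4a*b23.
Here tr M = -439189/525625, so a^2 = (1 + tr M)/4 = 21609/525625 and a = ±147/725. Taking a = 147/725: M21 - M12 = 296352/525625, M13 - M31 = 16464/105125, M32 - M23 = -56448/105125, giving b12 = -504/725, b13 = 28/145, b23 = 96/145, i.e. R = 147/725 - 504/725*e1 e2 + 28/145*e1 e3 + 96/145*e2 e3.
Its e1 e2 coefficient is negative, so report the other preimage -R.
Answer: -147/725 + 504/725*e1 e2 - 28/145*e1 e3 - 96/145*e2 e3. Uniqueness: Spin(3) -> SO(3) maps R and -R to the same rotation of trace -439189/525625; fixing the sign of the e1 e2 coefficient removes the ambiguity.


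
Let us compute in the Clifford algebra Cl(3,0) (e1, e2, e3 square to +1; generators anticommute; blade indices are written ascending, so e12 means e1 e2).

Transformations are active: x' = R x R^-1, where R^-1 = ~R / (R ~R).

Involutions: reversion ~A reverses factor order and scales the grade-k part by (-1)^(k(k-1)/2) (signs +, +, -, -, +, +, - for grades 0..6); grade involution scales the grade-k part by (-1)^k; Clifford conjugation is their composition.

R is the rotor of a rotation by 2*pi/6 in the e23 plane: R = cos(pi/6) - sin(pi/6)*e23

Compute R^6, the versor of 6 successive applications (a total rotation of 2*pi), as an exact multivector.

Half-angle bookkeeping: 6 applications in e23 add up to rotor phase 6*pi/6 = pi, so R^6 = cos(pi) - sin(pi)*e23.
cos(pi) = -1 and sin(pi) = 0, so R^6 = -1. The total rotation 2*pi is 1 full turn, so every vector returns to itself, yet the rotor is -1, on the OTHER sheet of the double cover (an odd number of 2*pi turns).
Answer: -1


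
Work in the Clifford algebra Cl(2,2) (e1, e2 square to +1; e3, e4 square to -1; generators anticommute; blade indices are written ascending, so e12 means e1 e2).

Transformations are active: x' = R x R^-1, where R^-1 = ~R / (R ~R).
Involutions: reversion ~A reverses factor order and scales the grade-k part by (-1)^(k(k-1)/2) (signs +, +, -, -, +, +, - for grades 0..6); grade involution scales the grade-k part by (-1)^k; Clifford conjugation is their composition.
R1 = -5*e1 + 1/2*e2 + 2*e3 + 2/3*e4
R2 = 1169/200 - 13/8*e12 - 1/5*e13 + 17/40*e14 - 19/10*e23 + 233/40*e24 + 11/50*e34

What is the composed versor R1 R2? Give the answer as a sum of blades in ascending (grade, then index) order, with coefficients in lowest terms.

Distribute over the terms of R1 (each basis-blade product reordered to ascending indices, repeated generators contracted through their squares):
(-5*e1) R2 = -1169/40*e1 + 65/8*e2 + e3 - 17/8*e4 + 19/2*e123 - 233/8*e124 - 11/10*e134
(1/2*e2) R2 = 13/16*e1 + 1169/400*e2 - 19/20*e3 + 233/80*e4 + 1/10*e123 - 17/80*e124 + 11/100*e234
(2*e3) R2 = -2/5*e1 - 19/5*e2 + 1169/100*e3 - 11/25*e4 - 13/4*e123 - 17/20*e134 - 233/20*e234
(2/3*e4) R2 = 17/60*e1 + 233/60*e2 + 11/75*e3 + 1169/300*e4 - 13/12*e124 - 2/15*e134 - 19/15*e234
Summing the partial products and collecting blades:
Answer: -6847/240*e1 + 13357/1200*e2 + 1783/150*e3 + 5093/1200*e4 + 127/20*e123 - 7301/240*e124 - 25/12*e134 - 1921/150*e234


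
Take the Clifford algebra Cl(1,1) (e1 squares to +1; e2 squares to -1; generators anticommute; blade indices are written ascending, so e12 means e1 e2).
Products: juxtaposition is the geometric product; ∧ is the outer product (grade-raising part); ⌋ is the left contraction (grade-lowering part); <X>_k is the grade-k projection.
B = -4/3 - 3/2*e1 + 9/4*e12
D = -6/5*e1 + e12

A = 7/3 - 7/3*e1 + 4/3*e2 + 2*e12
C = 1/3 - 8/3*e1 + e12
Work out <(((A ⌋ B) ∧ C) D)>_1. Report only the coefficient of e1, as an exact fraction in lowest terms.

step 1: 44/9 - 1/2*e1 - 21/4*e2 + 21/4*e12
step 2: 44/27 - 713/54*e1 - 7/4*e2 - 265/36*e12
step 3: 509/60 - 667/180*e1 - 595/27*e2 - 127/270*e12
step 4: -667/180*e1 - 595/27*e2
Answer: -667/180


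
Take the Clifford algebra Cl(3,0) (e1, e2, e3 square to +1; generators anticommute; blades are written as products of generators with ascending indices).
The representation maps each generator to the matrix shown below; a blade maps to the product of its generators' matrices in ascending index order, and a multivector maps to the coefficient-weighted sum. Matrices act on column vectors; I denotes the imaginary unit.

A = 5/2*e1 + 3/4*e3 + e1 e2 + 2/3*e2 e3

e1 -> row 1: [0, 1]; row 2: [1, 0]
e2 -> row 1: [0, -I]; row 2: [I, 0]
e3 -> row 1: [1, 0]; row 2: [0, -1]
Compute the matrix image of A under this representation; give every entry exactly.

Bivector images (products of the table entries): rho(e1 e2) = rho(e1)rho(e2) = row 1: [I, 0]; row 2: [0, -I]; rho(e2 e3) = rho(e2)rho(e3) = row 1: [0, I]; row 2: [I, 0].
M = (5/2)*rho(e1) + (3/4)*rho(e3) + (1)*rho(e1 e2) + (2/3)*rho(e2 e3), summed entrywise:
Answer: row 1: [3/4 + I, 5/2 + 2*I/3]; row 2: [5/2 + 2*I/3, -3/4 - I]


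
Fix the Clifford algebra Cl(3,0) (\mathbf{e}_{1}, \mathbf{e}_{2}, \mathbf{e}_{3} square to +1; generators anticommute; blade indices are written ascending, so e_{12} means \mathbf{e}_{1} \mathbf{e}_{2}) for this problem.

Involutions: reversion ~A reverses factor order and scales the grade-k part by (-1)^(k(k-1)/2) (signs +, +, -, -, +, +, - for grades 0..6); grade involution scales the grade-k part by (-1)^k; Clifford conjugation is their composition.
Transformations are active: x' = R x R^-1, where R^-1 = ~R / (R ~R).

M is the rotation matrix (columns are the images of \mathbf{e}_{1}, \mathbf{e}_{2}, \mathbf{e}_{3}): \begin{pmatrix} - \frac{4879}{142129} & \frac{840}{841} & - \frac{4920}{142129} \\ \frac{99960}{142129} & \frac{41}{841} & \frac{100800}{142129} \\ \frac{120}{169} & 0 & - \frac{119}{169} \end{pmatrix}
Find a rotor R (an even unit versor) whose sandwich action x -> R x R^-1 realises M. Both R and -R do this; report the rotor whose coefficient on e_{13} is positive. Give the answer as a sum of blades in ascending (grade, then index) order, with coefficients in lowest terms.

Method: write R = a + b12*e_{12} + b13*e_{13} + b23*e_{23} with a^2 + b12^2 + b13^2 + b23^2 = 1 (so R^-1 = ~R). Expanding the columns R e_j ~R gives tr M = 4a^2 - 1 and, from the antisymmetric part, M21 - M12 = -4a*b12, M13 - M31 = 4a*b13, M32 - M23 = -4a*b23.
Here tr M = -\frac{98029}{142129}, so a^2 = (1 + tr M)/4 = \frac{11025}{142129} and a = ±\frac{105}{377}. Taking a = \frac{105}{377}: M21 - M12 = -\frac{42000}{142129}, M13 - M31 = -\frac{105840}{142129}, M32 - M23 = -\frac{100800}{142129}, giving b12 = \frac{100}{377}, b13 = -\frac{252}{377}, b23 = \frac{240}{377}, i.e. R = \frac{105}{377} + \frac{100}{377} e_{12} - \frac{252}{377} e_{13} + \frac{240}{377} e_{23}.
Its e_{13} coefficient is negative, so report the other preimage -R.
Answer: -\frac{105}{377} - \frac{100}{377} e_{12} + \frac{252}{377} e_{13} - \frac{240}{377} e_{23}. Recall the cover is two-to-one: with M of trace -\frac{98029}{142129}, both preimages act alike, and the stated e_{13} sign chooses the sheet.


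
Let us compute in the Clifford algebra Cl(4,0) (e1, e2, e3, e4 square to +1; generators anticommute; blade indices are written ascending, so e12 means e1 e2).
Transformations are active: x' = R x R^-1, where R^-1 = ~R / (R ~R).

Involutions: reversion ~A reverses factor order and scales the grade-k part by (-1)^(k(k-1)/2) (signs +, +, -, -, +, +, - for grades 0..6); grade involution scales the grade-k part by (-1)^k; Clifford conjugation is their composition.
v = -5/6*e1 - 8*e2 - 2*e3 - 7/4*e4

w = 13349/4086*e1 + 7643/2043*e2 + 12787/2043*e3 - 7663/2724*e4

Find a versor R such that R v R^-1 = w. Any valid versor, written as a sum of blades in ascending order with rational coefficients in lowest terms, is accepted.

Reasoning: v^2 = w^2 = 10333/144 since conjugation preserves the quadratic form; R = v + w = 4972/2043*e1 - 8701/2043*e2 + 8701/2043*e3 - 6215/1362*e4 is then valid when invertible, keeping its own part and reversing (v - w)/2.
Answer: 4972/2043*e1 - 8701/2043*e2 + 8701/2043*e3 - 6215/1362*e4


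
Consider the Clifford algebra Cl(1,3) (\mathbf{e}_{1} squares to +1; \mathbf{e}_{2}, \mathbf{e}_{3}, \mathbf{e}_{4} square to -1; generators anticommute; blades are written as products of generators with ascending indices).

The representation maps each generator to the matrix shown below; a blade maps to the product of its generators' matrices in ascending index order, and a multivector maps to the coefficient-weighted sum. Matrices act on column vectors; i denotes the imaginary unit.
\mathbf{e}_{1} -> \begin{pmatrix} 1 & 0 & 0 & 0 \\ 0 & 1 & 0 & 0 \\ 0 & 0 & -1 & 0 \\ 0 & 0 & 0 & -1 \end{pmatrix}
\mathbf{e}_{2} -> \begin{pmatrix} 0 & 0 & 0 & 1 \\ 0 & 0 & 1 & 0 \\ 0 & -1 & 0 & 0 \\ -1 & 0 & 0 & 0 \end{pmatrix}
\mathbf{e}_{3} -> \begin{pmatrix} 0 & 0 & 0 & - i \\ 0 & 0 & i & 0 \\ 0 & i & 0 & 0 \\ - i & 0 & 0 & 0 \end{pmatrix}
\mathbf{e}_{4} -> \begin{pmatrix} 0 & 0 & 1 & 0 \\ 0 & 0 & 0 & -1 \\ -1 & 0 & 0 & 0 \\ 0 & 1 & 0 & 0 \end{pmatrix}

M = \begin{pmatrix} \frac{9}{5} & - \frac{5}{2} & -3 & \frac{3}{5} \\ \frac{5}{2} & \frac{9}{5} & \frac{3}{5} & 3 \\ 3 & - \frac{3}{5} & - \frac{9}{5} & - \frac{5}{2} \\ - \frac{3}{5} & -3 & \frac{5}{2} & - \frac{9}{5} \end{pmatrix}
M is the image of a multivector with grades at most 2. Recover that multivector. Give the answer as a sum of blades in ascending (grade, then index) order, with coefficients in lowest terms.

Method: the blade images are trace-orthogonal — tr(rho(e_A) rho(e_B)^-1) = 4 if A = B and 0 otherwise — and rho(e_A)^-1 = (e_A)^2 * rho(e_A) with (e_A)^2 = +1 or -1, so the coefficient of e_A in the preimage is (e_A)^2 * tr(M rho(e_A))/4.
Nonzero projections over blades of grade <= 2: e_{1}: (e_{1})^2 = +1, tr(M rho(e_{1})) = \frac{36}{5}, coefficient \frac{9}{5}; e_{2}: (e_{2})^2 = -1, tr(M rho(e_{2})) = - \frac{12}{5}, coefficient \frac{3}{5}; e_{4}: (e_{4})^2 = -1, tr(M rho(e_{4})) = 12, coefficient -3; e_{2} e_{4}: (e_{2} e_{4})^2 = -1, tr(M rho(e_{2} e_{4})) = 10, coefficient -\frac{5}{2}. Every other blade of grade <= 2 projects to 0.
Answer: \frac{9}{5} e_{1} + \frac{3}{5} e_{2} - 3 e_{4} - \frac{5}{2} e_{2} e_{4}


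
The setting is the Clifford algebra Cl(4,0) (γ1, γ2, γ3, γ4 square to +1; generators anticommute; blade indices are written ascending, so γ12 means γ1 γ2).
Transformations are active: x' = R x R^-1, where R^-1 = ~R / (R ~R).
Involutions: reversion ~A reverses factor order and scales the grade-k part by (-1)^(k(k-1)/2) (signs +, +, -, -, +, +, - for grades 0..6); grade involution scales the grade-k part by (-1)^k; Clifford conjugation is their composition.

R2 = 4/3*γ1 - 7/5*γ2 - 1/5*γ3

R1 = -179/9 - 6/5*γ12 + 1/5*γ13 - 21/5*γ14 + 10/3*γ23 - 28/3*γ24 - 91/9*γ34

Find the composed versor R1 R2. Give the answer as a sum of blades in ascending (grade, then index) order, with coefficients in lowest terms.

Distribute over the terms of R2 (each basis-blade product reordered to ascending indices, repeated generators contracted through their squares):
R1 (4/3*γ1) = -716/27*γ1 + 8/5*γ2 - 4/15*γ3 + 28/5*γ4 + 40/9*γ123 - 112/9*γ124 - 364/27*γ134
R1 (-7/5*γ2) = 42/25*γ1 + 1253/45*γ2 + 14/3*γ3 - 196/15*γ4 + 7/25*γ123 - 147/25*γ124 + 637/45*γ234
R1 (-1/5*γ3) = -1/25*γ1 - 2/3*γ2 + 179/45*γ3 - 91/45*γ4 + 6/25*γ123 - 21/25*γ134 - 28/15*γ234
Summing the partial products and collecting blades:
Answer: -16793/675*γ1 + 259/9*γ2 + 377/45*γ3 - 427/45*γ4 + 1117/225*γ123 - 4123/225*γ124 - 9667/675*γ134 + 553/45*γ234


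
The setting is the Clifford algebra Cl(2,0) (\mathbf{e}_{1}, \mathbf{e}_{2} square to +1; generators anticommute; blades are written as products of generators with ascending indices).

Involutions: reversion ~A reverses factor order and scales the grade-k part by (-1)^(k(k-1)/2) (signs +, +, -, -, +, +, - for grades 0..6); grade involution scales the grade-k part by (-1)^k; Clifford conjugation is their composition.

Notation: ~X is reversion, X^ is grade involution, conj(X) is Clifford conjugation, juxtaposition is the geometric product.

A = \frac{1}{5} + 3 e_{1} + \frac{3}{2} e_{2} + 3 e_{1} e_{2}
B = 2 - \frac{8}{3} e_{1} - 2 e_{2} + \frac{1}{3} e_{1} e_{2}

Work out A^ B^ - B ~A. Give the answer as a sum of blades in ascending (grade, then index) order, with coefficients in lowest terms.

first term: -\frac{58}{5} + \frac{31}{30} e_{1} - \frac{58}{5} e_{2} + \frac{61}{15} e_{1} e_{2}
second term: -\frac{48}{5} - \frac{1}{30} e_{1} + \frac{48}{5} e_{2} - \frac{59}{15} e_{1} e_{2}
Answer: -2 + \frac{16}{15} e_{1} - \frac{106}{5} e_{2} + 8 e_{1} e_{2}


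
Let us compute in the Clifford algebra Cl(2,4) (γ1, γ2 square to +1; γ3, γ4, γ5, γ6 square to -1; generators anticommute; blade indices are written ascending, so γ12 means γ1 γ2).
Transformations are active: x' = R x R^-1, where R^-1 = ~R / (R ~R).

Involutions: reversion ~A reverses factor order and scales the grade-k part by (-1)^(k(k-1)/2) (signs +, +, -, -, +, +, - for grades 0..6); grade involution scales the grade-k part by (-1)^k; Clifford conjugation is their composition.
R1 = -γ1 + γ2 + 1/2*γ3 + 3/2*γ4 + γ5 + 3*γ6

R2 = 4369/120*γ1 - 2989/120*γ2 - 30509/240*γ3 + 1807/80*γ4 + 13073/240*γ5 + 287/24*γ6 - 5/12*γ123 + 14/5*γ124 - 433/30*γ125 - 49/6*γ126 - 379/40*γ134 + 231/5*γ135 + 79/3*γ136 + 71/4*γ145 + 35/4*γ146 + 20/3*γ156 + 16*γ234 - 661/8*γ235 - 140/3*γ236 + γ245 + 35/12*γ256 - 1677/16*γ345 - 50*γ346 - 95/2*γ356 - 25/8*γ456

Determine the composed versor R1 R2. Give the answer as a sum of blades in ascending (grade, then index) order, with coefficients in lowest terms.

Distribute over the terms of R1 (each basis-blade product reordered to ascending indices, repeated generators contracted through their squares):
(-γ1) R2 = -4369/120 + 2989/120*γ12 + 30509/240*γ13 - 1807/80*γ14 - 13073/240*γ15 - 287/24*γ16 + 5/12*γ23 - 14/5*γ24 + 433/30*γ25 + 49/6*γ26 + 379/40*γ34 - 231/5*γ35 - 79/3*γ36 - 71/4*γ45 - 35/4*γ46 - 20/3*γ56 - 16*γ1234 + 661/8*γ1235 + 140/3*γ1236 - γ1245 - 35/12*γ1256 + 1677/16*γ1345 + 50*γ1346 + 95/2*γ1356 + 25/8*γ1456
(γ2) R2 = -2989/120 - 4369/120*γ12 + 5/12*γ13 - 14/5*γ14 + 433/30*γ15 + 49/6*γ16 - 30509/240*γ23 + 1807/80*γ24 + 13073/240*γ25 + 287/24*γ26 + 16*γ34 - 661/8*γ35 - 140/3*γ36 + γ45 + 35/12*γ56 + 379/40*γ1234 - 231/5*γ1235 - 79/3*γ1236 - 71/4*γ1245 - 35/4*γ1246 - 20/3*γ1256 - 1677/16*γ2345 - 50*γ2346 - 95/2*γ2356 - 25/8*γ2456
(1/2*γ3) R2 = 30509/480 + 5/24*γ12 - 4369/240*γ13 - 379/80*γ14 + 231/10*γ15 + 79/6*γ16 + 2989/240*γ23 + 8*γ24 - 661/16*γ25 - 70/3*γ26 + 1807/160*γ34 + 13073/480*γ35 + 287/48*γ36 + 1677/32*γ45 + 25*γ46 + 95/4*γ56 + 7/5*γ1234 - 433/60*γ1235 - 49/12*γ1236 - 71/8*γ1345 - 35/8*γ1346 - 10/3*γ1356 - 1/2*γ2345 - 35/24*γ2356 - 25/16*γ3456
(3/2*γ4) R2 = -5421/160 - 21/5*γ12 + 1137/80*γ13 - 4369/80*γ14 + 213/8*γ15 + 105/8*γ16 - 24*γ23 + 2989/80*γ24 + 3/2*γ25 + 30509/160*γ34 - 5031/32*γ35 - 75*γ36 + 13073/160*γ45 + 287/16*γ46 + 75/16*γ56 + 5/8*γ1234 - 433/20*γ1245 - 49/4*γ1246 + 693/10*γ1345 + 79/2*γ1346 - 10*γ1456 - 1983/16*γ2345 - 70*γ2346 - 35/8*γ2456 + 285/4*γ3456
(γ5) R2 = -13073/240 + 433/30*γ12 - 231/5*γ13 - 71/4*γ14 - 4369/120*γ15 + 20/3*γ16 + 661/8*γ23 - γ24 + 2989/120*γ25 + 35/12*γ26 + 1677/16*γ34 + 30509/240*γ35 - 95/2*γ36 - 1807/80*γ45 - 25/8*γ46 + 287/24*γ56 + 5/12*γ1235 - 14/5*γ1245 - 49/6*γ1256 + 379/40*γ1345 + 79/3*γ1356 + 35/4*γ1456 - 16*γ2345 - 140/3*γ2356 - 50*γ3456
(3*γ6) R2 = -287/8 + 49/2*γ12 - 79*γ13 - 105/4*γ14 - 20*γ15 - 4369/40*γ16 + 140*γ23 - 35/4*γ25 + 2989/40*γ26 + 150*γ34 + 285/2*γ35 + 30509/80*γ36 + 75/8*γ45 - 5421/80*γ46 - 13073/80*γ56 + 5/4*γ1236 - 42/5*γ1246 + 433/10*γ1256 + 1137/40*γ1346 - 693/5*γ1356 - 213/4*γ1456 - 48*γ2346 + 1983/8*γ2356 - 3*γ2456 + 5031/16*γ3456
Summing the partial products and collecting blades:
Answer: -7319/60 + 2813/120*γ12 - 397/240*γ13 - 10299/80*γ14 - 11213/240*γ15 - 9607/120*γ16 + 675/8*γ23 + 1283/20*γ24 + 181/4*γ25 + 2233/30*γ26 + 38581/80*γ34 + 173/16*γ35 + 23021/120*γ36 + 2083/20*γ45 - 367/10*γ46 - 3803/30*γ56 - 9/2*γ1234 + 237/8*γ1235 + 35/2*γ1236 - 216/5*γ1245 - 147/5*γ1246 + 511/20*γ1256 + 13977/80*γ1345 + 2271/20*γ1346 - 681/10*γ1356 - 411/8*γ1456 - 981/4*γ2345 - 168*γ2346 + 609/4*γ2356 - 21/2*γ2456 + 2673/8*γ3456


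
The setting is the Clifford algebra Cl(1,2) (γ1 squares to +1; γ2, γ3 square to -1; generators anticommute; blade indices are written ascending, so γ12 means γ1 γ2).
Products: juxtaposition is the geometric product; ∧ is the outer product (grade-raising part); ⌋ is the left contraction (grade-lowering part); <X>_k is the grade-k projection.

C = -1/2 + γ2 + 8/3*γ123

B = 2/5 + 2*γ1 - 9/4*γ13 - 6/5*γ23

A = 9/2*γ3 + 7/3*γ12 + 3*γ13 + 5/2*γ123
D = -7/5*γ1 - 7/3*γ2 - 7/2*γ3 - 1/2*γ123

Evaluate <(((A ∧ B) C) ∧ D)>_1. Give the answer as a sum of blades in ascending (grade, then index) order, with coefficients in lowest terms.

step 1: 9/5*γ3 + 14/15*γ12 - 39/5*γ13 + γ123
step 2: -8/3 - 14/15*γ1 + 104/5*γ2 + 143/90*γ3 - 79/15*γ12 + 49/10*γ13 - 9/5*γ23 + 73/10*γ123
step 3: 56/15*γ1 + 56/9*γ2 + 28/3*γ3 + 7042/225*γ12 + 2471/450*γ13 - 3731/54*γ23 + 843/25*γ123
step 4: 56/15*γ1 + 56/9*γ2 + 28/3*γ3
Answer: 56/15*γ1 + 56/9*γ2 + 28/3*γ3


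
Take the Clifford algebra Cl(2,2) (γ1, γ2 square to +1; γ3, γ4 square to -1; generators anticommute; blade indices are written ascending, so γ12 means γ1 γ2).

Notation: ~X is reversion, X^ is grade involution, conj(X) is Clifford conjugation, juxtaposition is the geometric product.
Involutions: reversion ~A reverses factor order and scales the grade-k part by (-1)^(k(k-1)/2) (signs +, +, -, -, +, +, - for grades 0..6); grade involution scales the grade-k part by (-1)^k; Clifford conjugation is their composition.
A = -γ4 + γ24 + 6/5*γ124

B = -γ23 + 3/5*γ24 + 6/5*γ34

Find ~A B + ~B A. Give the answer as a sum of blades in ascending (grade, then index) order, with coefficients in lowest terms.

first term: -3/5 - 18/25*γ1 - 3/5*γ2 - 6/5*γ3 - 6/5*γ23 + γ34 - 36/25*γ123 + 6/5*γ134 + γ234
second term: -3/5 - 18/25*γ1 - 3/5*γ2 - 6/5*γ3 + 6/5*γ23 - γ34 + 36/25*γ123 - 6/5*γ134 - γ234
Answer: -6/5 - 36/25*γ1 - 6/5*γ2 - 12/5*γ3


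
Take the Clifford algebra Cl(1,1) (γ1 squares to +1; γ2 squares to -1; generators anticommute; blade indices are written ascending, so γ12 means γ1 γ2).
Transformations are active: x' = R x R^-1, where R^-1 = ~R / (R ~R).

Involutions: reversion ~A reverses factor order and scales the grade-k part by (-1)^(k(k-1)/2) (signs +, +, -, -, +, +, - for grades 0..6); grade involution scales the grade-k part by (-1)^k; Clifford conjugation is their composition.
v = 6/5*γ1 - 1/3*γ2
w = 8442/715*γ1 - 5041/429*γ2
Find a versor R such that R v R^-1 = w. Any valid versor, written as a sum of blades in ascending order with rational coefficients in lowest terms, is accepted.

Equal squares first: v^2 = w^2 = 299/225. Then v + w = 1860/143*γ1 - 1728/143*γ2 is a versor taking v to w, provided it is invertible.
Answer: 1860/143*γ1 - 1728/143*γ2


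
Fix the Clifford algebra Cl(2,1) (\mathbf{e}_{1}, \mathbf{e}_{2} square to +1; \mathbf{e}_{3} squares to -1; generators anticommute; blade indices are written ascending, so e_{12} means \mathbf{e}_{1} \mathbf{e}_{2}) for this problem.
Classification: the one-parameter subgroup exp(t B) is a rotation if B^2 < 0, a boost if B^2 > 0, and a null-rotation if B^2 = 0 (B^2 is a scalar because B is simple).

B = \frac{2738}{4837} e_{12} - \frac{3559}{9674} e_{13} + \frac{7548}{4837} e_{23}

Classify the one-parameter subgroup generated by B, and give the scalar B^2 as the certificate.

B^2 term by term: the squares give (\frac{2738}{4837})^2*(e_{12})^2 + (-\frac{3559}{9674})^2*(e_{13})^2 + (\frac{7548}{4837})^2*(e_{23})^2 = \frac{7496644}{23396569}*(-1) + \frac{12666481}{93586276}*(+1) + \frac{56972304}{23396569}*(+1) = \frac{9}{4} (each basis 2-blade squares to minus the product of its generators' squares); cross terms between blades sharing an index anticommute and cancel. So B^2 = \frac{9}{4}.
Answer: boost, certificate B^2 = \frac{9}{4}. No conjugation can change B^2 = \frac{9}{4}; the sign gives the class.


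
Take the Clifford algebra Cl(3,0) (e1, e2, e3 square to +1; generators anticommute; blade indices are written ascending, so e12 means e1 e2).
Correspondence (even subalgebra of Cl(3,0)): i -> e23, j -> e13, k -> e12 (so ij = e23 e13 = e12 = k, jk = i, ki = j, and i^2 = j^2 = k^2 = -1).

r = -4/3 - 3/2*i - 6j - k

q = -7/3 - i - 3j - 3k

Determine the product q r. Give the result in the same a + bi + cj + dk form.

In blades: q = -7/3 - 3*e12 - 3*e13 - e23, r = -4/3 - e12 - 6*e13 - 3/2*e23.
Distribute q over r term by term (generator squares from the signature, products reordered to ascending indices): (-7/3)*r = 28/9 + 7/3*e12 + 14*e13 + 7/2*e23; (-3*e12)*r = -3 + 4*e12 + 9/2*e13 - 18*e23; (-3*e13)*r = -18 - 9/2*e12 + 4*e13 + 3*e23; (-e23)*r = -3/2 + 6*e12 - e13 + 4/3*e23.
Sum: -349/18 + 47/6*e12 + 43/2*e13 - 61/6*e23; translating back through the correspondence:
Answer: -349/18 - 61/6*i + 43/2*j + 47/6*k


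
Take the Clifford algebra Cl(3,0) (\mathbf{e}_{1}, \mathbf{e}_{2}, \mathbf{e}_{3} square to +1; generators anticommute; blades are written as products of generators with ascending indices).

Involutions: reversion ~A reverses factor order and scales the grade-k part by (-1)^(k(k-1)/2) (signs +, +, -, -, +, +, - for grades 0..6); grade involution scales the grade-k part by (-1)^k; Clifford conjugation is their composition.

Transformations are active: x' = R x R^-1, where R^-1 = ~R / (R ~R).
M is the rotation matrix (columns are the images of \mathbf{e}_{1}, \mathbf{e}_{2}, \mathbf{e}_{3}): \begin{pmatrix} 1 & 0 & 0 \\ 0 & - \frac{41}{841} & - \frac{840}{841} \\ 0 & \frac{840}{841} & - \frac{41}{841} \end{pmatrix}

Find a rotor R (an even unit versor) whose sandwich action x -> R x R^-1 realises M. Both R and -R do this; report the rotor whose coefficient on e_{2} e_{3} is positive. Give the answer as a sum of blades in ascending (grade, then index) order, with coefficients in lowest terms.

Method: write R = a + b12*e_{1} e_{2} + b13*e_{1} e_{3} + b23*e_{2} e_{3} with a^2 + b12^2 + b13^2 + b23^2 = 1 (so R^-1 = ~R). Expanding the columns R e_j ~R gives tr M = 4a^2 - 1 and, from the antisymmetric part, M21 - M12 = -4a*b12, M13 - M31 = 4a*b13, M32 - M23 = -4a*b23.
Here tr M = \frac{759}{841}, so a^2 = (1 + tr M)/4 = \frac{400}{841} and a = ±\frac{20}{29}. Taking a = \frac{20}{29}: M21 - M12 = 0, M13 - M31 = 0, M32 - M23 = \frac{1680}{841}, giving b12 = 0, b13 = 0, b23 = -\frac{21}{29}, i.e. R = \frac{20}{29} - \frac{21}{29} e_{2} e_{3}.
Its e_{2} e_{3} coefficient is negative, so report the other preimage -R.
Answer: -\frac{20}{29} + \frac{21}{29} e_{2} e_{3}. Why the constraint matters: R and -R act identically through the sandwich — M has trace \frac{759}{841} either way — so only the sign condition on e_{2} e_{3} picks one of the two preimages.


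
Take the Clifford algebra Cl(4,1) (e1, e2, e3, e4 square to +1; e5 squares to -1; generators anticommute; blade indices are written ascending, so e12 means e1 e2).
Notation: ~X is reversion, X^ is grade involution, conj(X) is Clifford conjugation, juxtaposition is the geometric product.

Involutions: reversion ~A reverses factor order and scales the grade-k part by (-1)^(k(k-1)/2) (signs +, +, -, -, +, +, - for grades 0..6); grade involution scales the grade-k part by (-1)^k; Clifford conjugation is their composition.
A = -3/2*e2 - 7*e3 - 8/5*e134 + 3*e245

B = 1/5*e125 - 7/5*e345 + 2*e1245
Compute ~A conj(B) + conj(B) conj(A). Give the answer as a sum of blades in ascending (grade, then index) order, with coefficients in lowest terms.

first term: 6*e1 - 3/5*e14 + 127/50*e15 + 21/5*e23 + 49/5*e45 + 3*e145 + 16/5*e235 - 7/5*e1235 + 121/50*e2345 - 14*e12345
second term: 6*e1 - 3/5*e14 + 97/50*e15 + 21/5*e23 - 49/5*e45 + 3*e145 - 16/5*e235 - 7/5*e1235 + 89/50*e2345 + 14*e12345
Answer: 12*e1 - 6/5*e14 + 112/25*e15 + 42/5*e23 + 6*e145 - 14/5*e1235 + 21/5*e2345


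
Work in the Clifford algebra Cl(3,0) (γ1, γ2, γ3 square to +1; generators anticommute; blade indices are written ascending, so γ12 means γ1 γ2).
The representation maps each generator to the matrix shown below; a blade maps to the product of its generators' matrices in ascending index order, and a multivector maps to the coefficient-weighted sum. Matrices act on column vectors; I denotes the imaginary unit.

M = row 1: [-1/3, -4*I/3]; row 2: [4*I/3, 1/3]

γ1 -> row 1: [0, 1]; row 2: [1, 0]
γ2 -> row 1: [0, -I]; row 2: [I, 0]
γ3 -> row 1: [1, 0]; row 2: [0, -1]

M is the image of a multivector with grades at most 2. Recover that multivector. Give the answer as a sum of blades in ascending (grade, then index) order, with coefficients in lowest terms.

Method: 1, rho(γ1), rho(γ2), rho(γ3) form a trace-orthogonal basis of the 2x2 complex matrices (tr(X Y) = 2 if X = Y, else 0), so M = m0*1 + m1*rho(γ1) + m2*rho(γ2) + m3*rho(γ3) with m0 = tr(M)/2 = 0, m1 = tr(M rho(γ1))/2 = 0, m2 = tr(M rho(γ2))/2 = 4/3, m3 = tr(M rho(γ3))/2 = -1/3.
Multiplying table entries, the bivector images are rho(γ12) = I*rho(γ3), rho(γ13) = -I*rho(γ2), rho(γ23) = I*rho(γ1); with real blade coefficients the real parts of m0..m3 are the coefficients of 1, γ1, γ2, γ3 and the imaginary parts give the bivectors (γ23: Im m1, γ13: -Im m2, γ12: Im m3).
Answer: 4/3*γ2 - 1/3*γ3


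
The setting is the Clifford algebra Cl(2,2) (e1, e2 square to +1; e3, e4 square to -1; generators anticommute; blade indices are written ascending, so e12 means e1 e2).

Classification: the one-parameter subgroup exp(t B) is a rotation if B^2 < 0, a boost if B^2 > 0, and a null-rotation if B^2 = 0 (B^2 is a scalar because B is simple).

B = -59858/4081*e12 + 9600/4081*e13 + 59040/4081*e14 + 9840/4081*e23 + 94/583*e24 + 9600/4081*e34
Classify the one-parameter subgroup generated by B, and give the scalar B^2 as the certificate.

B^2 term by term: the squares give (-59858/4081)^2*(e12)^2 + (9600/4081)^2*(e13)^2 + (59040/4081)^2*(e14)^2 + (9840/4081)^2*(e23)^2 + (94/583)^2*(e24)^2 + (9600/4081)^2*(e34)^2 = 3582980164/16654561*(-1) + 92160000/16654561*(+1) + 3485721600/16654561*(+1) + 96825600/16654561*(+1) + 8836/339889*(+1) + 92160000/16654561*(-1) = 0 (each basis 2-blade squares to minus the product of its generators' squares); cross terms between blades sharing an index anticommute and cancel; the commuting (index-disjoint) pairs give grade-4 terms 2*c*c'*(blade product), which cancel blade by blade — e1234: -1149273600/16654561 - 1804800/2379223 + 1161907200/16654561 = 0 — confirming B is simple. So B^2 = 0.
Answer: null-rotation, certificate B^2 = 0. Key observation: B^2 = 0 is a conjugation invariant, so its sign decides the class regardless of the surface form of B.


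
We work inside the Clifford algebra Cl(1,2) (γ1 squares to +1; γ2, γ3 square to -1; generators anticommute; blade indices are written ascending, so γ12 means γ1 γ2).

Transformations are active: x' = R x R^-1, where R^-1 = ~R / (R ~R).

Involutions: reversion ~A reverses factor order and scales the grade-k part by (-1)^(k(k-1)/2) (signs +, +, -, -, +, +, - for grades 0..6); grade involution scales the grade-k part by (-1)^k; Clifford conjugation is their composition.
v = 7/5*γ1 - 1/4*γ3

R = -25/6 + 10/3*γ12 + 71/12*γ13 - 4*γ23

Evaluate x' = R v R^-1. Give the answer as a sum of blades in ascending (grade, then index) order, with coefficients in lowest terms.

~R = -25/6 - 10/3*γ12 - 71/12*γ13 + 4*γ23, and R ~R = -1837/144, so R^-1 = ~R / (-1837/144).
R v = -209/48*γ1 - 17/3*γ2 - 869/120*γ3 - 193/30*γ123
Answer: -15208/1837*γ1 + 1892/835*γ2 - 57627/7348*γ3


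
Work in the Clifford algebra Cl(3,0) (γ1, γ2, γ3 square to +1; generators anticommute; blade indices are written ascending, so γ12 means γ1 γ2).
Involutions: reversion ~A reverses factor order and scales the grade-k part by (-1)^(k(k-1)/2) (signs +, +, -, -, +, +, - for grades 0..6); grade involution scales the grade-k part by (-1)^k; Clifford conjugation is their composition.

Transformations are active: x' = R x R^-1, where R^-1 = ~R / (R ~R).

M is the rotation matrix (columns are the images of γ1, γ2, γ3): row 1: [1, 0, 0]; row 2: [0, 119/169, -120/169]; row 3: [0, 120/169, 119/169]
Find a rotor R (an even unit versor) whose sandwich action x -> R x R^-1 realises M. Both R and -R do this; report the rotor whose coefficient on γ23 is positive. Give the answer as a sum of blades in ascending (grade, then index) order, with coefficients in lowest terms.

Method: write R = a + b12*γ12 + b13*γ13 + b23*γ23 with a^2 + b12^2 + b13^2 + b23^2 = 1 (so R^-1 = ~R). Expanding the columns R e_j ~R gives tr M = 4a^2 - 1 and, from the antisymmetric part, M21 - M12 = -4a*b12, M13 - M31 = 4a*b13, M32 - M23 = -4a*b23.
Here tr M = 407/169, so a^2 = (1 + tr M)/4 = 144/169 and a = ±12/13. Taking a = 12/13: M21 - M12 = 0, M13 - M31 = 0, M32 - M23 = 240/169, giving b12 = 0, b13 = 0, b23 = -5/13, i.e. R = 12/13 - 5/13*γ23.
Its γ23 coefficient is negative, so report the other preimage -R.
Answer: -12/13 + 5/13*γ23. Sheet selection: the two-to-one cover makes ±R indistinguishable at the matrix level (trace 407/169), so uniqueness comes from the required sign on γ23.


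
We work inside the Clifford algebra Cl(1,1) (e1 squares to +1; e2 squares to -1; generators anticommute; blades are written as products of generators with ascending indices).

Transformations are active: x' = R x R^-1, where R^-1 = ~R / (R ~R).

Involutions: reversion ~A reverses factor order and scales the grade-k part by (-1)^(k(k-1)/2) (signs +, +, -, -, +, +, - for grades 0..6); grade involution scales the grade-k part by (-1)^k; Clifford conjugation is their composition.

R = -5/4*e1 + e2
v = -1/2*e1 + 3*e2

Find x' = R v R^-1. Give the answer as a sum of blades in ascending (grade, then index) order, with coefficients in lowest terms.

~R = -5/4*e1 + e2, and R ~R = 9/16, so R^-1 = ~R / (9/16).
R v = -19/8 - 13/4*e1 e2
Answer: 199/18*e1 - 103/9*e2
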